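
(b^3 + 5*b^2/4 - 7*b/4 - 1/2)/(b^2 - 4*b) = (4*b^3 + 5*b^2 - 7*b - 2)/(4*b*(b - 4))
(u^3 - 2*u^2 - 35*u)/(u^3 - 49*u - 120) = u*(u - 7)/(u^2 - 5*u - 24)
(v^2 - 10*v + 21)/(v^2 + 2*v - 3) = (v^2 - 10*v + 21)/(v^2 + 2*v - 3)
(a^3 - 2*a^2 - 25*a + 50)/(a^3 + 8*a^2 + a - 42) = (a^2 - 25)/(a^2 + 10*a + 21)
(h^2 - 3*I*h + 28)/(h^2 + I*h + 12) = (h - 7*I)/(h - 3*I)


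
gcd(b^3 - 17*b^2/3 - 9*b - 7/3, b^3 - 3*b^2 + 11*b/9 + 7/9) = b + 1/3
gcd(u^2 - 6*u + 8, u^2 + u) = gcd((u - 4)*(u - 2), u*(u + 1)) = 1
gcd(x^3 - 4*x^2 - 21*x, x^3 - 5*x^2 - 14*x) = x^2 - 7*x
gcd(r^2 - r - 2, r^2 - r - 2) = r^2 - r - 2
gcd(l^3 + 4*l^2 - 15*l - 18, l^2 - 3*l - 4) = l + 1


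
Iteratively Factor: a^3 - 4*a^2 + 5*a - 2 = (a - 2)*(a^2 - 2*a + 1) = (a - 2)*(a - 1)*(a - 1)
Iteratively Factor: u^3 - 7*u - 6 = (u - 3)*(u^2 + 3*u + 2) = (u - 3)*(u + 2)*(u + 1)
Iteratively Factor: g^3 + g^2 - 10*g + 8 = (g - 1)*(g^2 + 2*g - 8) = (g - 2)*(g - 1)*(g + 4)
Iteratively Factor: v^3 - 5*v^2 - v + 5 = (v - 1)*(v^2 - 4*v - 5) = (v - 5)*(v - 1)*(v + 1)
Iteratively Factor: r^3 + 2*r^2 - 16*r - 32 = (r + 4)*(r^2 - 2*r - 8) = (r - 4)*(r + 4)*(r + 2)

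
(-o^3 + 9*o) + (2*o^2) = -o^3 + 2*o^2 + 9*o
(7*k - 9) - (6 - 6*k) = 13*k - 15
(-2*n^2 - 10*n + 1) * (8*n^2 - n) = -16*n^4 - 78*n^3 + 18*n^2 - n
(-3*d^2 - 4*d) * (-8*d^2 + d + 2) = 24*d^4 + 29*d^3 - 10*d^2 - 8*d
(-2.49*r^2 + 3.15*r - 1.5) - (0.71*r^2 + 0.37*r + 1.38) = -3.2*r^2 + 2.78*r - 2.88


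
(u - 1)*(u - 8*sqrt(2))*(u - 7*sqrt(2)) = u^3 - 15*sqrt(2)*u^2 - u^2 + 15*sqrt(2)*u + 112*u - 112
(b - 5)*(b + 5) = b^2 - 25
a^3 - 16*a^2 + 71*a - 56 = (a - 8)*(a - 7)*(a - 1)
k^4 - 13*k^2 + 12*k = k*(k - 3)*(k - 1)*(k + 4)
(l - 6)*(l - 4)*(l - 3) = l^3 - 13*l^2 + 54*l - 72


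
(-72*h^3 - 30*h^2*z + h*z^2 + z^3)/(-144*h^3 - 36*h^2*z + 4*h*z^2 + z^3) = (3*h + z)/(6*h + z)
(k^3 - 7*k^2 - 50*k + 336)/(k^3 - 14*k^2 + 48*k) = (k + 7)/k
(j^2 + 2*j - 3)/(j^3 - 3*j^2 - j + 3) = (j + 3)/(j^2 - 2*j - 3)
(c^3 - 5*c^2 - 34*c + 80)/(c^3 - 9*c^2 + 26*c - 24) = (c^2 - 3*c - 40)/(c^2 - 7*c + 12)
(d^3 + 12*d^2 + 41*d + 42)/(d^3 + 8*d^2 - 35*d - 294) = (d^2 + 5*d + 6)/(d^2 + d - 42)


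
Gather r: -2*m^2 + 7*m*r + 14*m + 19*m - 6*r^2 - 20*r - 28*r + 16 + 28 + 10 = -2*m^2 + 33*m - 6*r^2 + r*(7*m - 48) + 54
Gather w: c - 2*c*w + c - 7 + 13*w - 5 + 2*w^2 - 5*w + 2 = 2*c + 2*w^2 + w*(8 - 2*c) - 10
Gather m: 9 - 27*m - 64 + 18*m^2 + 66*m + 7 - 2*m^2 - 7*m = 16*m^2 + 32*m - 48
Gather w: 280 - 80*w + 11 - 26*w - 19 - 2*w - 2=270 - 108*w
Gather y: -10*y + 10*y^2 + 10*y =10*y^2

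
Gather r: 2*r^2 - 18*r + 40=2*r^2 - 18*r + 40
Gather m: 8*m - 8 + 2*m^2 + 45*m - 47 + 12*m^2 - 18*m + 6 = 14*m^2 + 35*m - 49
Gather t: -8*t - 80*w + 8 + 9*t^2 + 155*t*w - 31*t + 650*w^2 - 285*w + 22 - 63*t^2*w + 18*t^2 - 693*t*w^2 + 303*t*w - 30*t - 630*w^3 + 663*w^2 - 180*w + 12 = t^2*(27 - 63*w) + t*(-693*w^2 + 458*w - 69) - 630*w^3 + 1313*w^2 - 545*w + 42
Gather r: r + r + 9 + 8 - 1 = 2*r + 16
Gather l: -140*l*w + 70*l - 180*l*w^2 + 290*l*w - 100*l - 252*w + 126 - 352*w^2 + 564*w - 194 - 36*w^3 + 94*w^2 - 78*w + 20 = l*(-180*w^2 + 150*w - 30) - 36*w^3 - 258*w^2 + 234*w - 48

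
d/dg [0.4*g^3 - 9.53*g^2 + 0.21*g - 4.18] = 1.2*g^2 - 19.06*g + 0.21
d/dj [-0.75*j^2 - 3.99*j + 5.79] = -1.5*j - 3.99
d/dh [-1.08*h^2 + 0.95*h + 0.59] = 0.95 - 2.16*h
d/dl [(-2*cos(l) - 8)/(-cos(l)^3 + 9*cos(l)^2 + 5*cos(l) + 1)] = (-141*cos(l) + 3*cos(2*l) + cos(3*l) - 35)*sin(l)/(-cos(l)^3 + 9*cos(l)^2 + 5*cos(l) + 1)^2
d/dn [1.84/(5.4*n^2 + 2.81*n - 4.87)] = (-19.872*n - 5.1704)/(5.4*n^2 + 2.81*n - 4.87)^2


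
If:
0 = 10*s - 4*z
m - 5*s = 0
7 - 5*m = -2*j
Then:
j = 5*z - 7/2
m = 2*z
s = 2*z/5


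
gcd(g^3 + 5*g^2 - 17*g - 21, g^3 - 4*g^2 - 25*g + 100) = 1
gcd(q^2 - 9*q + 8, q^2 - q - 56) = q - 8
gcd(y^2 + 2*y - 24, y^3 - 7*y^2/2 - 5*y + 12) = y - 4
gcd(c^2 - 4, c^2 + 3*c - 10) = c - 2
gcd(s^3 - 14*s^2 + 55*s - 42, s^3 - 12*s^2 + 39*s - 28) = s^2 - 8*s + 7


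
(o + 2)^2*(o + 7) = o^3 + 11*o^2 + 32*o + 28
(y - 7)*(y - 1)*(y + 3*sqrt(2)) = y^3 - 8*y^2 + 3*sqrt(2)*y^2 - 24*sqrt(2)*y + 7*y + 21*sqrt(2)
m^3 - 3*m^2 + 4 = (m - 2)^2*(m + 1)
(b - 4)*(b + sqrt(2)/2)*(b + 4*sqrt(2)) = b^3 - 4*b^2 + 9*sqrt(2)*b^2/2 - 18*sqrt(2)*b + 4*b - 16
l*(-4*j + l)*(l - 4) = -4*j*l^2 + 16*j*l + l^3 - 4*l^2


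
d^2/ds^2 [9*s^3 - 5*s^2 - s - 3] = 54*s - 10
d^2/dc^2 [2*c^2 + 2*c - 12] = 4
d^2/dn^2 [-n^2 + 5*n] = -2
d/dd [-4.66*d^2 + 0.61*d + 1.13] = 0.61 - 9.32*d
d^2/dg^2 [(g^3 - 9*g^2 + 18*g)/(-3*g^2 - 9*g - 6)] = 8*(-13*g^3 - 18*g^2 + 24*g + 36)/(3*(g^6 + 9*g^5 + 33*g^4 + 63*g^3 + 66*g^2 + 36*g + 8))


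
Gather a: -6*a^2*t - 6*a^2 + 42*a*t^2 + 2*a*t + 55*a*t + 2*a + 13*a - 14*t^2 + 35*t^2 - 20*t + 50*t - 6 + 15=a^2*(-6*t - 6) + a*(42*t^2 + 57*t + 15) + 21*t^2 + 30*t + 9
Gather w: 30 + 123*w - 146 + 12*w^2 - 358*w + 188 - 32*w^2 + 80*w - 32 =-20*w^2 - 155*w + 40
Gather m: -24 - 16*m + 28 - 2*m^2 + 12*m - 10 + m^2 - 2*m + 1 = -m^2 - 6*m - 5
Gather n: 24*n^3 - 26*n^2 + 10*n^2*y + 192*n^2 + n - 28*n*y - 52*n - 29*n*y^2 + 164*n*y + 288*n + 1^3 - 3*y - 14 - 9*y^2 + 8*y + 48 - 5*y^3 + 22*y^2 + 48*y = 24*n^3 + n^2*(10*y + 166) + n*(-29*y^2 + 136*y + 237) - 5*y^3 + 13*y^2 + 53*y + 35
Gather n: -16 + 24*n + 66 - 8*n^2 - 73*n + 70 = -8*n^2 - 49*n + 120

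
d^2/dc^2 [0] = 0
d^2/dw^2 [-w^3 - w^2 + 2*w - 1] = -6*w - 2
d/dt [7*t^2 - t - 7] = 14*t - 1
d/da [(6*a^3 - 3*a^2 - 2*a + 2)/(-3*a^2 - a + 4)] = 3*(-6*a^4 - 4*a^3 + 23*a^2 - 4*a - 2)/(9*a^4 + 6*a^3 - 23*a^2 - 8*a + 16)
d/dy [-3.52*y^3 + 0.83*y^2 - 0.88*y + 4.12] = -10.56*y^2 + 1.66*y - 0.88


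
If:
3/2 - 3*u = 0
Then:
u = 1/2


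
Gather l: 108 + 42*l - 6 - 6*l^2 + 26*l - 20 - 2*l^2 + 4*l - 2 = -8*l^2 + 72*l + 80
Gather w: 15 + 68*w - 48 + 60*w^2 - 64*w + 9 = 60*w^2 + 4*w - 24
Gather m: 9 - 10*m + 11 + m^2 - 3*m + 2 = m^2 - 13*m + 22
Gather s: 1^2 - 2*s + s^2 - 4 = s^2 - 2*s - 3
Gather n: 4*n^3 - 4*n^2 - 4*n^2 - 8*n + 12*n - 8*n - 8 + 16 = 4*n^3 - 8*n^2 - 4*n + 8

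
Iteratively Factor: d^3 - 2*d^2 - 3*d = (d + 1)*(d^2 - 3*d) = d*(d + 1)*(d - 3)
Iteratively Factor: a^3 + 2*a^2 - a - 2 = (a - 1)*(a^2 + 3*a + 2) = (a - 1)*(a + 2)*(a + 1)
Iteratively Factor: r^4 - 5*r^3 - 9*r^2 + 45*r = (r - 3)*(r^3 - 2*r^2 - 15*r) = r*(r - 3)*(r^2 - 2*r - 15) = r*(r - 3)*(r + 3)*(r - 5)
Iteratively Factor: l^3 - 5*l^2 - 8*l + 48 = (l - 4)*(l^2 - l - 12) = (l - 4)*(l + 3)*(l - 4)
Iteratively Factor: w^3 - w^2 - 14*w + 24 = (w + 4)*(w^2 - 5*w + 6) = (w - 2)*(w + 4)*(w - 3)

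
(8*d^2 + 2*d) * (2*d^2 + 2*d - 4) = 16*d^4 + 20*d^3 - 28*d^2 - 8*d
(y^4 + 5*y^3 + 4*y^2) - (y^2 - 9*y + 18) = y^4 + 5*y^3 + 3*y^2 + 9*y - 18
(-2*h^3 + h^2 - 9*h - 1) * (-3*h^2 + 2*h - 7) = 6*h^5 - 7*h^4 + 43*h^3 - 22*h^2 + 61*h + 7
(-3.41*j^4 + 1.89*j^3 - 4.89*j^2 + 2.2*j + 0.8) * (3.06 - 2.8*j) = 9.548*j^5 - 15.7266*j^4 + 19.4754*j^3 - 21.1234*j^2 + 4.492*j + 2.448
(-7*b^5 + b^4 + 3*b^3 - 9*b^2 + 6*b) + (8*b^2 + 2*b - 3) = -7*b^5 + b^4 + 3*b^3 - b^2 + 8*b - 3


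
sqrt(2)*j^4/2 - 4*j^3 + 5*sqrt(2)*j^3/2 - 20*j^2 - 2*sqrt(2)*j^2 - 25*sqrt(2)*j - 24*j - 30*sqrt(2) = (j + 3)*(j - 5*sqrt(2))*(j + sqrt(2))*(sqrt(2)*j/2 + sqrt(2))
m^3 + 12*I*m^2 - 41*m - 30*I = (m + I)*(m + 5*I)*(m + 6*I)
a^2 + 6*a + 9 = (a + 3)^2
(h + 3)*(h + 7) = h^2 + 10*h + 21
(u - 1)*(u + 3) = u^2 + 2*u - 3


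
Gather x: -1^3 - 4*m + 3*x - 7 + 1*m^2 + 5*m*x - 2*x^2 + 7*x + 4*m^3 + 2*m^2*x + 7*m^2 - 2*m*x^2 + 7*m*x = 4*m^3 + 8*m^2 - 4*m + x^2*(-2*m - 2) + x*(2*m^2 + 12*m + 10) - 8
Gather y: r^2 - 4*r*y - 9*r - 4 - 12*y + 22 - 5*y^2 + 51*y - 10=r^2 - 9*r - 5*y^2 + y*(39 - 4*r) + 8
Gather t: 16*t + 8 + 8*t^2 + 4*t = 8*t^2 + 20*t + 8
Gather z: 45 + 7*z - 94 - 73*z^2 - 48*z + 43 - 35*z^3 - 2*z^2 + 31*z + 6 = -35*z^3 - 75*z^2 - 10*z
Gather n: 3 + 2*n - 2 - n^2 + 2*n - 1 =-n^2 + 4*n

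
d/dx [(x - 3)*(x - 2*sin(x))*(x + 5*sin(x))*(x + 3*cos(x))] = (3 - x)*(x - 2*sin(x))*(x + 5*sin(x))*(3*sin(x) - 1) + (3 - x)*(x + 5*sin(x))*(x + 3*cos(x))*(2*cos(x) - 1) + (x - 3)*(x - 2*sin(x))*(x + 3*cos(x))*(5*cos(x) + 1) + (x - 2*sin(x))*(x + 5*sin(x))*(x + 3*cos(x))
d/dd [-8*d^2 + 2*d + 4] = 2 - 16*d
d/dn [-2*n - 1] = -2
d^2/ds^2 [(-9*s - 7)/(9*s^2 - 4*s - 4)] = 2*(4*(9*s - 2)^2*(9*s + 7) + 27*(9*s + 1)*(-9*s^2 + 4*s + 4))/(-9*s^2 + 4*s + 4)^3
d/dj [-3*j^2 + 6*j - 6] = 6 - 6*j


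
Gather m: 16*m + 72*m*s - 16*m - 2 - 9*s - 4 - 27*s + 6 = 72*m*s - 36*s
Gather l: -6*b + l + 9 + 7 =-6*b + l + 16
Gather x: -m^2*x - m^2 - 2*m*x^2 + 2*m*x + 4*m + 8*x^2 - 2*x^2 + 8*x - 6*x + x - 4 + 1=-m^2 + 4*m + x^2*(6 - 2*m) + x*(-m^2 + 2*m + 3) - 3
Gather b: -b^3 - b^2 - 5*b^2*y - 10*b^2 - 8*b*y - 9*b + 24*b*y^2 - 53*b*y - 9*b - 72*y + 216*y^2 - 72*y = -b^3 + b^2*(-5*y - 11) + b*(24*y^2 - 61*y - 18) + 216*y^2 - 144*y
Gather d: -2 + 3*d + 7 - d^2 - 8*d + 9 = -d^2 - 5*d + 14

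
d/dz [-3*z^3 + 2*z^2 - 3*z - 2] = -9*z^2 + 4*z - 3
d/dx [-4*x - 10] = -4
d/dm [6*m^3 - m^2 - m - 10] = 18*m^2 - 2*m - 1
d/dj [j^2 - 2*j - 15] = 2*j - 2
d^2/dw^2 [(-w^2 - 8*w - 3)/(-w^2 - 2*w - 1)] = 12*(w - 1)/(w^4 + 4*w^3 + 6*w^2 + 4*w + 1)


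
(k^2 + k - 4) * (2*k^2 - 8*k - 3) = 2*k^4 - 6*k^3 - 19*k^2 + 29*k + 12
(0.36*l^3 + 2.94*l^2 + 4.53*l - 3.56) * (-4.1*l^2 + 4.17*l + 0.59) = -1.476*l^5 - 10.5528*l^4 - 6.1008*l^3 + 35.2207*l^2 - 12.1725*l - 2.1004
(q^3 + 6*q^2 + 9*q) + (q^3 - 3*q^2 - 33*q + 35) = 2*q^3 + 3*q^2 - 24*q + 35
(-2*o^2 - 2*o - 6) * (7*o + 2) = -14*o^3 - 18*o^2 - 46*o - 12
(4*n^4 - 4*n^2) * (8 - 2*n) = -8*n^5 + 32*n^4 + 8*n^3 - 32*n^2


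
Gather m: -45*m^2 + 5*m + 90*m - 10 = -45*m^2 + 95*m - 10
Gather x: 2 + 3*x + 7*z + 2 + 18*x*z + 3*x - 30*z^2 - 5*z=x*(18*z + 6) - 30*z^2 + 2*z + 4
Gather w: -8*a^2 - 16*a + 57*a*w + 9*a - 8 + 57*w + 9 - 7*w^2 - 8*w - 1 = -8*a^2 - 7*a - 7*w^2 + w*(57*a + 49)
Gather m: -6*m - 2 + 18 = 16 - 6*m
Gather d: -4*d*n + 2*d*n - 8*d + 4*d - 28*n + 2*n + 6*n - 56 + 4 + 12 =d*(-2*n - 4) - 20*n - 40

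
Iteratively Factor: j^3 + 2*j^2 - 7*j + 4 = (j + 4)*(j^2 - 2*j + 1) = (j - 1)*(j + 4)*(j - 1)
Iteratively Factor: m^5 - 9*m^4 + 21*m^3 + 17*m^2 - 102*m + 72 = (m - 3)*(m^4 - 6*m^3 + 3*m^2 + 26*m - 24) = (m - 3)*(m - 1)*(m^3 - 5*m^2 - 2*m + 24) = (m - 4)*(m - 3)*(m - 1)*(m^2 - m - 6) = (m - 4)*(m - 3)^2*(m - 1)*(m + 2)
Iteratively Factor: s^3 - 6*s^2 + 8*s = (s)*(s^2 - 6*s + 8) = s*(s - 4)*(s - 2)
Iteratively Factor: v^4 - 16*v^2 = (v)*(v^3 - 16*v) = v*(v - 4)*(v^2 + 4*v) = v*(v - 4)*(v + 4)*(v)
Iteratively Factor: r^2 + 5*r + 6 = (r + 3)*(r + 2)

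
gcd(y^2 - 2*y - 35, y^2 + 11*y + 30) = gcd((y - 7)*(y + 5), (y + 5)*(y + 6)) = y + 5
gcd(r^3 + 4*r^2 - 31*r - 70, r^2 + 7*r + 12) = 1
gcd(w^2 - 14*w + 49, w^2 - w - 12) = 1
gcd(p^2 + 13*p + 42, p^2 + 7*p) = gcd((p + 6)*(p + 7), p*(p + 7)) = p + 7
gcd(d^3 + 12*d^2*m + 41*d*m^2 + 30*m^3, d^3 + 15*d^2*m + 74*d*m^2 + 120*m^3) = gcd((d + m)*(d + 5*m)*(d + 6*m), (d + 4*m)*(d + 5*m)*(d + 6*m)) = d^2 + 11*d*m + 30*m^2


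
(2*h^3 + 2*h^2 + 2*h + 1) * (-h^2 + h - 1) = -2*h^5 - 2*h^3 - h^2 - h - 1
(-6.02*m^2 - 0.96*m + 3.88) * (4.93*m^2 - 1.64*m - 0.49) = -29.6786*m^4 + 5.14*m^3 + 23.6526*m^2 - 5.8928*m - 1.9012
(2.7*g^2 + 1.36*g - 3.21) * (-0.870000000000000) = -2.349*g^2 - 1.1832*g + 2.7927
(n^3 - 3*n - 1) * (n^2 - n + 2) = n^5 - n^4 - n^3 + 2*n^2 - 5*n - 2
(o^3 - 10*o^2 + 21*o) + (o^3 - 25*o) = 2*o^3 - 10*o^2 - 4*o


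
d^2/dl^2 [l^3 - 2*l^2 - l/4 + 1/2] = 6*l - 4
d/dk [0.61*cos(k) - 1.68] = -0.61*sin(k)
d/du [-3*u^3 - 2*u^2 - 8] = u*(-9*u - 4)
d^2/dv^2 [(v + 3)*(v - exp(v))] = -v*exp(v) - 5*exp(v) + 2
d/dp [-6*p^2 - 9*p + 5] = -12*p - 9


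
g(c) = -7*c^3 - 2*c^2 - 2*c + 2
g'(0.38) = -6.55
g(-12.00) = 11834.00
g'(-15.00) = -4667.00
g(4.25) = -579.98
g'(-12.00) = -2978.00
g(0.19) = 1.50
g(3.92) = -458.23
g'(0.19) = -3.52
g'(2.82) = -180.28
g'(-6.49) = -860.56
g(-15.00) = 23207.00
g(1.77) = -46.62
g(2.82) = -176.53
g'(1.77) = -74.87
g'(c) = -21*c^2 - 4*c - 2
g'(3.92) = -340.37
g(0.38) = 0.57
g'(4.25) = -398.31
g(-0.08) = 2.15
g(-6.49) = 1844.26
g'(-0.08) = -1.81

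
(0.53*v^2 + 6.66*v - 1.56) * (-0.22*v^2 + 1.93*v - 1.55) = -0.1166*v^4 - 0.4423*v^3 + 12.3755*v^2 - 13.3338*v + 2.418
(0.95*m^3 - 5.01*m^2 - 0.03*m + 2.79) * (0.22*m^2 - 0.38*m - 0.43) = 0.209*m^5 - 1.4632*m^4 + 1.4887*m^3 + 2.7795*m^2 - 1.0473*m - 1.1997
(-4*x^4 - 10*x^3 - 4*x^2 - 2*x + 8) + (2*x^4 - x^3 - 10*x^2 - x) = -2*x^4 - 11*x^3 - 14*x^2 - 3*x + 8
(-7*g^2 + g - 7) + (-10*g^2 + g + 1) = -17*g^2 + 2*g - 6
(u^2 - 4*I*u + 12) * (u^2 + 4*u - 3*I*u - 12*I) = u^4 + 4*u^3 - 7*I*u^3 - 28*I*u^2 - 36*I*u - 144*I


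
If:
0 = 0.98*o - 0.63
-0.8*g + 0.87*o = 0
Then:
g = 0.70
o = 0.64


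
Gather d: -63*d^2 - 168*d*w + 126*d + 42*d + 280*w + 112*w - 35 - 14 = -63*d^2 + d*(168 - 168*w) + 392*w - 49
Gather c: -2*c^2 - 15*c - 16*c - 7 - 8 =-2*c^2 - 31*c - 15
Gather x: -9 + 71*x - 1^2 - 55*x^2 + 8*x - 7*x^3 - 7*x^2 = -7*x^3 - 62*x^2 + 79*x - 10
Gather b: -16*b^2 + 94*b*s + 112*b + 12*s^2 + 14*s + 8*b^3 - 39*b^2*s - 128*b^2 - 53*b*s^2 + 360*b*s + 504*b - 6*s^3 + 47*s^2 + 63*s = 8*b^3 + b^2*(-39*s - 144) + b*(-53*s^2 + 454*s + 616) - 6*s^3 + 59*s^2 + 77*s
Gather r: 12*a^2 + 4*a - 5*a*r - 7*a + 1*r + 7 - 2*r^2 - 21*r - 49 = 12*a^2 - 3*a - 2*r^2 + r*(-5*a - 20) - 42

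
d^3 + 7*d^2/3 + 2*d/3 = d*(d + 1/3)*(d + 2)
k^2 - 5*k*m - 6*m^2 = (k - 6*m)*(k + m)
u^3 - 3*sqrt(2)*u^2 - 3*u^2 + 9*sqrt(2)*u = u*(u - 3)*(u - 3*sqrt(2))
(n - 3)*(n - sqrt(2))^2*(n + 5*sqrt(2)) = n^4 - 3*n^3 + 3*sqrt(2)*n^3 - 18*n^2 - 9*sqrt(2)*n^2 + 10*sqrt(2)*n + 54*n - 30*sqrt(2)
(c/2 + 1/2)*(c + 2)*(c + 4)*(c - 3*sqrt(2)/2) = c^4/2 - 3*sqrt(2)*c^3/4 + 7*c^3/2 - 21*sqrt(2)*c^2/4 + 7*c^2 - 21*sqrt(2)*c/2 + 4*c - 6*sqrt(2)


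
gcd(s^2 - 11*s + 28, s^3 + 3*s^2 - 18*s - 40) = s - 4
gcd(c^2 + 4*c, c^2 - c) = c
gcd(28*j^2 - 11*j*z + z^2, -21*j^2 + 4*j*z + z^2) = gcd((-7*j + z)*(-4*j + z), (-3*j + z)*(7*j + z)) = 1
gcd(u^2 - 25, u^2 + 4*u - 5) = u + 5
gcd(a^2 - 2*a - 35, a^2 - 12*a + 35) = a - 7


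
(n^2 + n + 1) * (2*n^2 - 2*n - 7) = 2*n^4 - 7*n^2 - 9*n - 7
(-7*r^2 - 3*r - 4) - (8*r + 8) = -7*r^2 - 11*r - 12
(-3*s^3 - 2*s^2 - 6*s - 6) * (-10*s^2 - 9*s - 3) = 30*s^5 + 47*s^4 + 87*s^3 + 120*s^2 + 72*s + 18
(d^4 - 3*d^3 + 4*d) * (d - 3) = d^5 - 6*d^4 + 9*d^3 + 4*d^2 - 12*d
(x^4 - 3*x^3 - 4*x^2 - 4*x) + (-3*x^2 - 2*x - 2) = x^4 - 3*x^3 - 7*x^2 - 6*x - 2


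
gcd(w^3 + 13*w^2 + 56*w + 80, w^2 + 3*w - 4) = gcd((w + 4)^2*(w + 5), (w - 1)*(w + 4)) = w + 4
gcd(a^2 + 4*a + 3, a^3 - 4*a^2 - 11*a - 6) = a + 1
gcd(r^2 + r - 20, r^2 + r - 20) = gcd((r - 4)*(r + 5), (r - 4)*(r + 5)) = r^2 + r - 20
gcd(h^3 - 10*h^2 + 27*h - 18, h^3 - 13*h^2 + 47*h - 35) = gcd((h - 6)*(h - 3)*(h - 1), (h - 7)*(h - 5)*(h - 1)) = h - 1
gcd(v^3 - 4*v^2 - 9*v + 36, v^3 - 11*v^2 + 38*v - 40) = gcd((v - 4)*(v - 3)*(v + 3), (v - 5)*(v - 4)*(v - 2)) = v - 4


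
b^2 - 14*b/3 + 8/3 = (b - 4)*(b - 2/3)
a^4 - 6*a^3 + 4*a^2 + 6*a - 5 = (a - 5)*(a - 1)^2*(a + 1)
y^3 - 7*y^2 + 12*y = y*(y - 4)*(y - 3)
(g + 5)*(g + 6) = g^2 + 11*g + 30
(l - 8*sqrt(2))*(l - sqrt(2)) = l^2 - 9*sqrt(2)*l + 16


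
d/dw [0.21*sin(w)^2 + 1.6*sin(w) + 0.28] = (0.42*sin(w) + 1.6)*cos(w)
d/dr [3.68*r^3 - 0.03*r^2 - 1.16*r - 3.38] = 11.04*r^2 - 0.06*r - 1.16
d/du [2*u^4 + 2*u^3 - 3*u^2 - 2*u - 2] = 8*u^3 + 6*u^2 - 6*u - 2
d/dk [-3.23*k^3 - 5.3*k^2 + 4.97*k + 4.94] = -9.69*k^2 - 10.6*k + 4.97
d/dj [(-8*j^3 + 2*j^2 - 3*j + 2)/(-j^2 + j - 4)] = (8*j^4 - 16*j^3 + 95*j^2 - 12*j + 10)/(j^4 - 2*j^3 + 9*j^2 - 8*j + 16)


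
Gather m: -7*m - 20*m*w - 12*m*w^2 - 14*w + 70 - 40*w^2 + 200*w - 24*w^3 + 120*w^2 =m*(-12*w^2 - 20*w - 7) - 24*w^3 + 80*w^2 + 186*w + 70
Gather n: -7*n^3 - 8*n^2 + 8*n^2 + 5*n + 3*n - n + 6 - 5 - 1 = -7*n^3 + 7*n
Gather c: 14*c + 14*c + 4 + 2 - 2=28*c + 4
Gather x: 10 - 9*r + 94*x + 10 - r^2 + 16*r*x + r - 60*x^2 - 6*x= -r^2 - 8*r - 60*x^2 + x*(16*r + 88) + 20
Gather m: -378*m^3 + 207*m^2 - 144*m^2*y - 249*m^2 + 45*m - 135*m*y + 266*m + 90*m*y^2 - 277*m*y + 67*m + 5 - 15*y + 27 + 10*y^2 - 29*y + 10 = -378*m^3 + m^2*(-144*y - 42) + m*(90*y^2 - 412*y + 378) + 10*y^2 - 44*y + 42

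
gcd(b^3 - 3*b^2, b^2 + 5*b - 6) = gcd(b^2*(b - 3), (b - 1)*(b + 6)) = 1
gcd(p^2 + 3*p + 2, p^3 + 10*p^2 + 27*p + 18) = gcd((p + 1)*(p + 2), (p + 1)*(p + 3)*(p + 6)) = p + 1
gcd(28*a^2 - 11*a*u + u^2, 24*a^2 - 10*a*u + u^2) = -4*a + u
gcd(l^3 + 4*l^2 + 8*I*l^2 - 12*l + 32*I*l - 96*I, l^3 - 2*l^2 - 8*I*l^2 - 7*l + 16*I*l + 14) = l - 2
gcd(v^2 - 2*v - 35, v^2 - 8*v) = 1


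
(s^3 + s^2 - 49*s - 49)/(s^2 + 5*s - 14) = (s^2 - 6*s - 7)/(s - 2)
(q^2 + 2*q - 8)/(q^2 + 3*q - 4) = (q - 2)/(q - 1)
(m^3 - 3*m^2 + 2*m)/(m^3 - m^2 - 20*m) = (-m^2 + 3*m - 2)/(-m^2 + m + 20)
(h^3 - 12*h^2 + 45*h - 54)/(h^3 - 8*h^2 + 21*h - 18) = (h - 6)/(h - 2)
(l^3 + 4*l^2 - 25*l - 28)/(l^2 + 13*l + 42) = (l^2 - 3*l - 4)/(l + 6)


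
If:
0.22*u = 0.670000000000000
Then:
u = 3.05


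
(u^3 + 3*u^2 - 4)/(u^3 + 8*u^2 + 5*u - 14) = (u + 2)/(u + 7)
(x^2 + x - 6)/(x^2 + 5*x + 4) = (x^2 + x - 6)/(x^2 + 5*x + 4)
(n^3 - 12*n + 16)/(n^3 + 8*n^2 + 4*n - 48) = (n - 2)/(n + 6)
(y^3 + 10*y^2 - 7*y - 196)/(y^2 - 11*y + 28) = (y^2 + 14*y + 49)/(y - 7)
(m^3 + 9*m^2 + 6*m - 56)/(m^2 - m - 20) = (m^2 + 5*m - 14)/(m - 5)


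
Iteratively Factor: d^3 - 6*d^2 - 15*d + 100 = (d - 5)*(d^2 - d - 20) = (d - 5)*(d + 4)*(d - 5)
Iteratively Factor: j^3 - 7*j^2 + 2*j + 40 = (j + 2)*(j^2 - 9*j + 20) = (j - 4)*(j + 2)*(j - 5)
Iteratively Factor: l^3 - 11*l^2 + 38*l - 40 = (l - 4)*(l^2 - 7*l + 10) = (l - 4)*(l - 2)*(l - 5)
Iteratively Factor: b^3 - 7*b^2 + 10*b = (b)*(b^2 - 7*b + 10) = b*(b - 5)*(b - 2)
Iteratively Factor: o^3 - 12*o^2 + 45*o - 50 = (o - 5)*(o^2 - 7*o + 10) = (o - 5)*(o - 2)*(o - 5)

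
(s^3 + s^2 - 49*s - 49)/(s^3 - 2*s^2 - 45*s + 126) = (s^2 - 6*s - 7)/(s^2 - 9*s + 18)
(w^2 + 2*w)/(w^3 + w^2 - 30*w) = (w + 2)/(w^2 + w - 30)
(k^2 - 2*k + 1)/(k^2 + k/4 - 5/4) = 4*(k - 1)/(4*k + 5)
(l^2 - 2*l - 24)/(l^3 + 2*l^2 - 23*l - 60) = (l - 6)/(l^2 - 2*l - 15)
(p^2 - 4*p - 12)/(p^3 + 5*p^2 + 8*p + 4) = (p - 6)/(p^2 + 3*p + 2)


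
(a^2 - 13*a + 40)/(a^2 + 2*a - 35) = (a - 8)/(a + 7)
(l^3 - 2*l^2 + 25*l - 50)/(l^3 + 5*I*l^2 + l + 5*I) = (l^2 - l*(2 + 5*I) + 10*I)/(l^2 + 1)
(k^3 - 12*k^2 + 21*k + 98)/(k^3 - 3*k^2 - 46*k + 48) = (k^3 - 12*k^2 + 21*k + 98)/(k^3 - 3*k^2 - 46*k + 48)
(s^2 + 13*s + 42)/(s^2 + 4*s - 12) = (s + 7)/(s - 2)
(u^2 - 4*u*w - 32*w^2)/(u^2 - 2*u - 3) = (-u^2 + 4*u*w + 32*w^2)/(-u^2 + 2*u + 3)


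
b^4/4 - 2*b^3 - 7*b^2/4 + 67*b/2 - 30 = (b/4 + 1)*(b - 6)*(b - 5)*(b - 1)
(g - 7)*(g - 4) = g^2 - 11*g + 28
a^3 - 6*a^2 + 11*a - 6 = (a - 3)*(a - 2)*(a - 1)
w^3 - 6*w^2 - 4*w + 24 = (w - 6)*(w - 2)*(w + 2)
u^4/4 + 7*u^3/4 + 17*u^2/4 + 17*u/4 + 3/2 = (u/2 + 1/2)*(u/2 + 1)*(u + 1)*(u + 3)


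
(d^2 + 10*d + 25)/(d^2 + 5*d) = (d + 5)/d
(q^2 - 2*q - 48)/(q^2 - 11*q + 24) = (q + 6)/(q - 3)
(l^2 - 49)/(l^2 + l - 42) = (l - 7)/(l - 6)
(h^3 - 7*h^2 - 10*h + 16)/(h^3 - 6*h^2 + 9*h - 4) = (h^2 - 6*h - 16)/(h^2 - 5*h + 4)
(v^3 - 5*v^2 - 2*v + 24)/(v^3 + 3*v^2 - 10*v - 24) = (v - 4)/(v + 4)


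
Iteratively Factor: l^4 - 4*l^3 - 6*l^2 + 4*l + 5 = (l + 1)*(l^3 - 5*l^2 - l + 5) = (l - 5)*(l + 1)*(l^2 - 1) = (l - 5)*(l + 1)^2*(l - 1)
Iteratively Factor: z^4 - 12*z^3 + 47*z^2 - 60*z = (z)*(z^3 - 12*z^2 + 47*z - 60) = z*(z - 3)*(z^2 - 9*z + 20) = z*(z - 5)*(z - 3)*(z - 4)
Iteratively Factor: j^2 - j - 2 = (j - 2)*(j + 1)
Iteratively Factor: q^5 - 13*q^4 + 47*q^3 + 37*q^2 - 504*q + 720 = (q - 5)*(q^4 - 8*q^3 + 7*q^2 + 72*q - 144) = (q - 5)*(q - 4)*(q^3 - 4*q^2 - 9*q + 36) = (q - 5)*(q - 4)*(q + 3)*(q^2 - 7*q + 12) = (q - 5)*(q - 4)^2*(q + 3)*(q - 3)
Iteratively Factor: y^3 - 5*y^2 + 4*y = (y - 1)*(y^2 - 4*y) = (y - 4)*(y - 1)*(y)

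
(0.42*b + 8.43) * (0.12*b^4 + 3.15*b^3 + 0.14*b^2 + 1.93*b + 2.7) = 0.0504*b^5 + 2.3346*b^4 + 26.6133*b^3 + 1.9908*b^2 + 17.4039*b + 22.761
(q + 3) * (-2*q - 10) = -2*q^2 - 16*q - 30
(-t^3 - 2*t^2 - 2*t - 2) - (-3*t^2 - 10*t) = -t^3 + t^2 + 8*t - 2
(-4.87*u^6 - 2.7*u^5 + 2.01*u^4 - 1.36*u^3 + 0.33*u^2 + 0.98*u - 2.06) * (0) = 0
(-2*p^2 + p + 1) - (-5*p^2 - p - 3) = 3*p^2 + 2*p + 4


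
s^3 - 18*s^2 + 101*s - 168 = (s - 8)*(s - 7)*(s - 3)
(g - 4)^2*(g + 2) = g^3 - 6*g^2 + 32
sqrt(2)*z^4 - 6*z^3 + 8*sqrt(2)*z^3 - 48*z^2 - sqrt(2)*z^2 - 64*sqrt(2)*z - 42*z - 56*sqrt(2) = (z + 7)*(z - 4*sqrt(2))*(z + sqrt(2))*(sqrt(2)*z + sqrt(2))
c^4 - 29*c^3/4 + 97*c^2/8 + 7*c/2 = c*(c - 4)*(c - 7/2)*(c + 1/4)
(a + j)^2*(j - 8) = a^2*j - 8*a^2 + 2*a*j^2 - 16*a*j + j^3 - 8*j^2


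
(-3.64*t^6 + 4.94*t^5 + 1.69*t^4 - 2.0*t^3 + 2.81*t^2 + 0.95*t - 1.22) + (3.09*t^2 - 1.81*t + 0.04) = -3.64*t^6 + 4.94*t^5 + 1.69*t^4 - 2.0*t^3 + 5.9*t^2 - 0.86*t - 1.18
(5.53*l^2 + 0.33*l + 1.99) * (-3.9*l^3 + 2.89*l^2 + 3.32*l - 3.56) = -21.567*l^5 + 14.6947*l^4 + 11.5523*l^3 - 12.8401*l^2 + 5.432*l - 7.0844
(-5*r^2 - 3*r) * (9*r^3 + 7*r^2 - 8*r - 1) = -45*r^5 - 62*r^4 + 19*r^3 + 29*r^2 + 3*r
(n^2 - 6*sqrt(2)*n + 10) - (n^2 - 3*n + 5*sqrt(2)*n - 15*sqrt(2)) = -11*sqrt(2)*n + 3*n + 10 + 15*sqrt(2)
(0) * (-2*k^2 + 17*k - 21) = 0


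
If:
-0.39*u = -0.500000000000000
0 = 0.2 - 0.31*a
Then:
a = 0.65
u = 1.28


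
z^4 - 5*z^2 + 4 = (z - 2)*(z - 1)*(z + 1)*(z + 2)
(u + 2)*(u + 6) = u^2 + 8*u + 12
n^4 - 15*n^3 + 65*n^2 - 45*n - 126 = (n - 7)*(n - 6)*(n - 3)*(n + 1)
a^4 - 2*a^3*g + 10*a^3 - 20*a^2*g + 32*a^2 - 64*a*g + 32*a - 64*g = (a + 2)*(a + 4)^2*(a - 2*g)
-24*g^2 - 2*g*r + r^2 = (-6*g + r)*(4*g + r)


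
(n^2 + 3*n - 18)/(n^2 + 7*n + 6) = (n - 3)/(n + 1)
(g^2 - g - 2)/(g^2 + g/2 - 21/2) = 2*(g^2 - g - 2)/(2*g^2 + g - 21)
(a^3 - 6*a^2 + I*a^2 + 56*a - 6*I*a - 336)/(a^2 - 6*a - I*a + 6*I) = (a^2 + I*a + 56)/(a - I)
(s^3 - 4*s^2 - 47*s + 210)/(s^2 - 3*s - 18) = (s^2 + 2*s - 35)/(s + 3)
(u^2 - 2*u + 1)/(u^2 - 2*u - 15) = (-u^2 + 2*u - 1)/(-u^2 + 2*u + 15)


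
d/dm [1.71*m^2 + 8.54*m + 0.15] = 3.42*m + 8.54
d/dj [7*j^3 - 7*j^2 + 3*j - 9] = 21*j^2 - 14*j + 3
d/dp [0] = 0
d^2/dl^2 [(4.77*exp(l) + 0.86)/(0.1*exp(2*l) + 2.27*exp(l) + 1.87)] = (0.0477*exp(4*l) - 1.04839*exp(3*l) - 4.76628000000001*exp(2*l) - 16.459959*exp(l) + 13.029599)*exp(l)/(0.001*exp(6*l) + 0.0681*exp(5*l) + 1.60197*exp(4*l) + 14.244023*exp(3*l) + 29.956839*exp(2*l) + 23.813889*exp(l) + 6.539203)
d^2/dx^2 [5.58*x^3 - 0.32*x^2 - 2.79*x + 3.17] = 33.48*x - 0.64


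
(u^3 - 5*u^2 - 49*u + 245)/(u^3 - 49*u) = (u - 5)/u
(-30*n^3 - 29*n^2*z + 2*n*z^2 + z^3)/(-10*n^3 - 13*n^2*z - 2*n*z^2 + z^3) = (6*n + z)/(2*n + z)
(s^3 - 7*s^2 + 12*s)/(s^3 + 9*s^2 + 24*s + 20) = s*(s^2 - 7*s + 12)/(s^3 + 9*s^2 + 24*s + 20)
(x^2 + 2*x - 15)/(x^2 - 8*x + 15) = (x + 5)/(x - 5)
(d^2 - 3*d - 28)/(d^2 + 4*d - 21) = (d^2 - 3*d - 28)/(d^2 + 4*d - 21)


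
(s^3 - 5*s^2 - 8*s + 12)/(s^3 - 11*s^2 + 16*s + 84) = (s - 1)/(s - 7)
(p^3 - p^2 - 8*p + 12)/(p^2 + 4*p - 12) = (p^2 + p - 6)/(p + 6)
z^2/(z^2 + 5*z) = z/(z + 5)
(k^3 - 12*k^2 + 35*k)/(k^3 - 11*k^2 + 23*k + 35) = k/(k + 1)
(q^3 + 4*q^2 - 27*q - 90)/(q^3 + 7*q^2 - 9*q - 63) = (q^2 + q - 30)/(q^2 + 4*q - 21)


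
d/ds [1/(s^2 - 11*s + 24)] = (11 - 2*s)/(s^2 - 11*s + 24)^2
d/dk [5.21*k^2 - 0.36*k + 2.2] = 10.42*k - 0.36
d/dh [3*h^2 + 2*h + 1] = 6*h + 2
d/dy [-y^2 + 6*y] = 6 - 2*y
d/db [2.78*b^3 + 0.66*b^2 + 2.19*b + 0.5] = 8.34*b^2 + 1.32*b + 2.19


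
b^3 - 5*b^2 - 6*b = b*(b - 6)*(b + 1)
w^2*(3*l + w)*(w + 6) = 3*l*w^3 + 18*l*w^2 + w^4 + 6*w^3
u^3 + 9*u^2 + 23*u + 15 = (u + 1)*(u + 3)*(u + 5)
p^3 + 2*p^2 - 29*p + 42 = (p - 3)*(p - 2)*(p + 7)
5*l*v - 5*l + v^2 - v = (5*l + v)*(v - 1)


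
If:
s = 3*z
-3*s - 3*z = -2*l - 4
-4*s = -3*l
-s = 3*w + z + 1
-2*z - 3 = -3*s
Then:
No Solution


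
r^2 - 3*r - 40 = (r - 8)*(r + 5)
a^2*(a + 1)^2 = a^4 + 2*a^3 + a^2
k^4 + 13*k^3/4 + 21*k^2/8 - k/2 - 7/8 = (k - 1/2)*(k + 1)^2*(k + 7/4)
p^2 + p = p*(p + 1)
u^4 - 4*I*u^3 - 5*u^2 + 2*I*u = u*(u - 2*I)*(u - I)^2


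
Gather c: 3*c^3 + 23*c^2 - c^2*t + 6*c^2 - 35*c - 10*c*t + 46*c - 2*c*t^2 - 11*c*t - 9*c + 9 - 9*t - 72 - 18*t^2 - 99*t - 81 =3*c^3 + c^2*(29 - t) + c*(-2*t^2 - 21*t + 2) - 18*t^2 - 108*t - 144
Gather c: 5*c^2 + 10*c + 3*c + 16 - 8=5*c^2 + 13*c + 8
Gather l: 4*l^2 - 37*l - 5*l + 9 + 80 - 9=4*l^2 - 42*l + 80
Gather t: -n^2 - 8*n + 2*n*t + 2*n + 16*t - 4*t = -n^2 - 6*n + t*(2*n + 12)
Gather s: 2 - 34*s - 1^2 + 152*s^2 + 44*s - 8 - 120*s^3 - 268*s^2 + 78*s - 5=-120*s^3 - 116*s^2 + 88*s - 12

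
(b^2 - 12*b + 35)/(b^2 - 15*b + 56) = (b - 5)/(b - 8)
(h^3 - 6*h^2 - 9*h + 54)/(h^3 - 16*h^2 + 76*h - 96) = (h^2 - 9)/(h^2 - 10*h + 16)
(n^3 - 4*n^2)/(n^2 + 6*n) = n*(n - 4)/(n + 6)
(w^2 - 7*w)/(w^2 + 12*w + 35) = w*(w - 7)/(w^2 + 12*w + 35)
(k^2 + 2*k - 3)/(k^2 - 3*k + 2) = (k + 3)/(k - 2)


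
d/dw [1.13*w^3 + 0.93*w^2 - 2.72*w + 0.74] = 3.39*w^2 + 1.86*w - 2.72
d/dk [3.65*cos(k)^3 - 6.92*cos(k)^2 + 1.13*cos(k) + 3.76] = (-10.95*cos(k)^2 + 13.84*cos(k) - 1.13)*sin(k)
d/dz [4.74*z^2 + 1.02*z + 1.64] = 9.48*z + 1.02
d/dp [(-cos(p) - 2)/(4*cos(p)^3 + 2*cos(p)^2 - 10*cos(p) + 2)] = 2*(13*sin(p)^2 - 7*cos(p) - cos(3*p) - 2)*sin(p)/(-2*sin(p)^2 - 7*cos(p) + cos(3*p) + 4)^2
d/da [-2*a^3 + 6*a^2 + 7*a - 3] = -6*a^2 + 12*a + 7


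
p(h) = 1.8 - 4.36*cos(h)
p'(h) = 4.36*sin(h)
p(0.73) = -1.45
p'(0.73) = 2.91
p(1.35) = 0.85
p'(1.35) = 4.25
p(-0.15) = -2.51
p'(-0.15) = -0.65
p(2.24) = 4.50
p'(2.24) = 3.42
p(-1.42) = 1.15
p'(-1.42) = -4.31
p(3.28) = 6.12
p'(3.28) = -0.60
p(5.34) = -0.76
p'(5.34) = -3.53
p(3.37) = 6.05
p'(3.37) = -0.99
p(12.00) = -1.88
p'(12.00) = -2.34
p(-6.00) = -2.39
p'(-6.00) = 1.22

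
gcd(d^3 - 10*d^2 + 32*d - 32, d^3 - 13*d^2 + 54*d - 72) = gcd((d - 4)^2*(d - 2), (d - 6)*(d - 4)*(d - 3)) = d - 4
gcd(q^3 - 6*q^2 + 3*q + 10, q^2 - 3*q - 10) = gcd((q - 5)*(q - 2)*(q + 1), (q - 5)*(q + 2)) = q - 5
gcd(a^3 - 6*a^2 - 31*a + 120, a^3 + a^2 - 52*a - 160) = a^2 - 3*a - 40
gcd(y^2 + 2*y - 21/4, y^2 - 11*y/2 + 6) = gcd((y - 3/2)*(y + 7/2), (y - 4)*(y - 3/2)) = y - 3/2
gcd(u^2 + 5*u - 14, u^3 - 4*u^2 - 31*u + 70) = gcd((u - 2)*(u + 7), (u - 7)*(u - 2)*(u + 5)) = u - 2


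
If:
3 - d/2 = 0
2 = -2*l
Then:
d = 6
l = -1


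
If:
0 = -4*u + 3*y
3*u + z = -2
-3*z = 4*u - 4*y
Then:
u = -18/31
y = -24/31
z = -8/31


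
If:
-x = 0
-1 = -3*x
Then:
No Solution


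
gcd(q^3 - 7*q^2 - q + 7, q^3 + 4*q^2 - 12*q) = 1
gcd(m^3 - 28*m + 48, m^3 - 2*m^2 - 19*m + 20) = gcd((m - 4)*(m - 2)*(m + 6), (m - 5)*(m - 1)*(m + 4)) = 1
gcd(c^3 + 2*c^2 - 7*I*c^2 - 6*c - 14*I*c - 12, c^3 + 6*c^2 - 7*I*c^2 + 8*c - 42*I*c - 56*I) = c + 2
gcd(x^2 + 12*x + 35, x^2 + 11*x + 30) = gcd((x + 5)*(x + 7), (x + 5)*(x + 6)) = x + 5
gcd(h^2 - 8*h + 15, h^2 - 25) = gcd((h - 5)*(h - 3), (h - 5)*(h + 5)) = h - 5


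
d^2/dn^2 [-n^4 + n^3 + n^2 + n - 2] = -12*n^2 + 6*n + 2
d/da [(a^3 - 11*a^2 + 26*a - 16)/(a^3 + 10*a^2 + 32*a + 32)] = 3*(7*a^3 - 24*a^2 - 60*a + 112)/(a^5 + 16*a^4 + 100*a^3 + 304*a^2 + 448*a + 256)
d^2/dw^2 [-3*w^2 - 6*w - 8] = -6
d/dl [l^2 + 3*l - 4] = 2*l + 3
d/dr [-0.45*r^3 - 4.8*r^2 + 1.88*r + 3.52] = -1.35*r^2 - 9.6*r + 1.88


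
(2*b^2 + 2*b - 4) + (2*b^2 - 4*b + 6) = 4*b^2 - 2*b + 2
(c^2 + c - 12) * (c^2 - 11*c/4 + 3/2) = c^4 - 7*c^3/4 - 53*c^2/4 + 69*c/2 - 18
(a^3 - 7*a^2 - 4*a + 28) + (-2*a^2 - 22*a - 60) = a^3 - 9*a^2 - 26*a - 32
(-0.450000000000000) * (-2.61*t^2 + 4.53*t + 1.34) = 1.1745*t^2 - 2.0385*t - 0.603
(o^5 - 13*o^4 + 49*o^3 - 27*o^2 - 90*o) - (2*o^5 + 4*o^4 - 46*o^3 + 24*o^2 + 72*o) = -o^5 - 17*o^4 + 95*o^3 - 51*o^2 - 162*o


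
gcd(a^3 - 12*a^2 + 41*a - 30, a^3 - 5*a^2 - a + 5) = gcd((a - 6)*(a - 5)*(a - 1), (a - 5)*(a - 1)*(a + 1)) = a^2 - 6*a + 5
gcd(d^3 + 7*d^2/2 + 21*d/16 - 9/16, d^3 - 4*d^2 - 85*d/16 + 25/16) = d - 1/4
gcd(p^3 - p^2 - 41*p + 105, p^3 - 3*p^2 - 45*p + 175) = p^2 + 2*p - 35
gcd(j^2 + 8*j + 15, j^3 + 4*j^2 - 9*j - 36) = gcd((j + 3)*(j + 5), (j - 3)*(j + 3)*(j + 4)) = j + 3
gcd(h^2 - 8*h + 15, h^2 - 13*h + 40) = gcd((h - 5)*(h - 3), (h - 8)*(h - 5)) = h - 5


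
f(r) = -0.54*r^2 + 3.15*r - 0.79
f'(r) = 3.15 - 1.08*r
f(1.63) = 2.91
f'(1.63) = 1.39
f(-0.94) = -4.23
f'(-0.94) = 4.17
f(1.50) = 2.72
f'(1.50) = 1.53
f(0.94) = 1.69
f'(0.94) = 2.13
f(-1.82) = -8.31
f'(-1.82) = 5.12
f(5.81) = -0.72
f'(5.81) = -3.12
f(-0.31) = -1.82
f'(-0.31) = 3.48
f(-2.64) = -12.87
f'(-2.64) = 6.00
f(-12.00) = -116.35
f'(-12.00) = 16.11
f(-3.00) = -15.10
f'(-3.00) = 6.39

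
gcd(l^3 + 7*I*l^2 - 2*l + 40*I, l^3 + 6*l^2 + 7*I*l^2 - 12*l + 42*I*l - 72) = l + 4*I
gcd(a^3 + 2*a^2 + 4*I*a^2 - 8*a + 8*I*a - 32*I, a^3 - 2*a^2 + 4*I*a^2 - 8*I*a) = a^2 + a*(-2 + 4*I) - 8*I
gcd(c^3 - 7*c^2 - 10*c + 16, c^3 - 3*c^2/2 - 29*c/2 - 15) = c + 2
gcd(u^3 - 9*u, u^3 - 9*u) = u^3 - 9*u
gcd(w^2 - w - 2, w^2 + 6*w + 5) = w + 1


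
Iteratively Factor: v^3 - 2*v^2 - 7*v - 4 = (v - 4)*(v^2 + 2*v + 1) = (v - 4)*(v + 1)*(v + 1)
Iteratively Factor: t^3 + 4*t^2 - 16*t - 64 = (t + 4)*(t^2 - 16) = (t + 4)^2*(t - 4)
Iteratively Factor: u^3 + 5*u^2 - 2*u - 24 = (u + 3)*(u^2 + 2*u - 8) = (u + 3)*(u + 4)*(u - 2)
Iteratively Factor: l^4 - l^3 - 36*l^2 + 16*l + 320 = (l + 4)*(l^3 - 5*l^2 - 16*l + 80) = (l - 4)*(l + 4)*(l^2 - l - 20) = (l - 4)*(l + 4)^2*(l - 5)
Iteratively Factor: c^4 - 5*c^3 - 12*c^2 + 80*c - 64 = (c + 4)*(c^3 - 9*c^2 + 24*c - 16) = (c - 4)*(c + 4)*(c^2 - 5*c + 4) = (c - 4)^2*(c + 4)*(c - 1)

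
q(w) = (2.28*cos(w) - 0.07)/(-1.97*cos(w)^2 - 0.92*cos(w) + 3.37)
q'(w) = (-3.94*sin(w)*cos(w) - 0.92*sin(w))*(2.28*cos(w) - 0.07)/(-1.97*cos(w)^2 - 0.92*cos(w) + 3.37)^2 - 2.28*sin(w)/(-1.97*cos(w)^2 - 0.92*cos(w) + 3.37)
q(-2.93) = -0.96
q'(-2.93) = 0.45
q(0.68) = 1.16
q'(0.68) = -2.97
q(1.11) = 0.37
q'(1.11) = -1.14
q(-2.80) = -0.89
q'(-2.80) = 0.64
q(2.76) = -0.87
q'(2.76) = -0.68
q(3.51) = -0.87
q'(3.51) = 0.67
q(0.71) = 1.08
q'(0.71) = -2.75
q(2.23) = -0.46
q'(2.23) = -0.73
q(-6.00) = 3.16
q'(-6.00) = -7.15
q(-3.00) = -0.99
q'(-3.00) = 0.31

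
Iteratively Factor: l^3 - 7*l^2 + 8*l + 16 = (l - 4)*(l^2 - 3*l - 4) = (l - 4)^2*(l + 1)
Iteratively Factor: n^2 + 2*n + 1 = (n + 1)*(n + 1)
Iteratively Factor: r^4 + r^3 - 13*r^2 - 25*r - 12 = (r + 3)*(r^3 - 2*r^2 - 7*r - 4) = (r - 4)*(r + 3)*(r^2 + 2*r + 1) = (r - 4)*(r + 1)*(r + 3)*(r + 1)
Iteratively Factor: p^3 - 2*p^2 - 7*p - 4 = (p + 1)*(p^2 - 3*p - 4) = (p - 4)*(p + 1)*(p + 1)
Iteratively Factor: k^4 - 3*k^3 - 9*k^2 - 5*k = (k - 5)*(k^3 + 2*k^2 + k) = (k - 5)*(k + 1)*(k^2 + k) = (k - 5)*(k + 1)^2*(k)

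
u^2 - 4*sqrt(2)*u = u*(u - 4*sqrt(2))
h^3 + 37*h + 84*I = (h - 7*I)*(h + 3*I)*(h + 4*I)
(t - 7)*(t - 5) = t^2 - 12*t + 35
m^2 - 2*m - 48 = (m - 8)*(m + 6)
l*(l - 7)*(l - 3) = l^3 - 10*l^2 + 21*l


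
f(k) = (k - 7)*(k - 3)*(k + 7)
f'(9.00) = 140.00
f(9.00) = 192.00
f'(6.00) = 23.00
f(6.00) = -39.00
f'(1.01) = -52.00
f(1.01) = 95.48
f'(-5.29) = 66.69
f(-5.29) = 174.22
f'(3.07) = -39.15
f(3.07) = -2.77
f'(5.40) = 6.08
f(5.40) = -47.62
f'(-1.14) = -38.26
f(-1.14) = 197.48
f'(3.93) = -26.25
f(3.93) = -31.21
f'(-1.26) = -36.68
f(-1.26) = 201.98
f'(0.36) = -50.77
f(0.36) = 129.02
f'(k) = (k - 7)*(k - 3) + (k - 7)*(k + 7) + (k - 3)*(k + 7)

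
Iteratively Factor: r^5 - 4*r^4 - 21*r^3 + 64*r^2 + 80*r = (r + 1)*(r^4 - 5*r^3 - 16*r^2 + 80*r) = (r + 1)*(r + 4)*(r^3 - 9*r^2 + 20*r) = r*(r + 1)*(r + 4)*(r^2 - 9*r + 20) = r*(r - 4)*(r + 1)*(r + 4)*(r - 5)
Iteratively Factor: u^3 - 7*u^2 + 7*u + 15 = (u - 5)*(u^2 - 2*u - 3) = (u - 5)*(u + 1)*(u - 3)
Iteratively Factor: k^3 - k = (k)*(k^2 - 1) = k*(k + 1)*(k - 1)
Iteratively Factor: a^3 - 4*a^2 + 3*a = (a - 1)*(a^2 - 3*a) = a*(a - 1)*(a - 3)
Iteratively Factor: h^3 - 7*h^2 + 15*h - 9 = (h - 3)*(h^2 - 4*h + 3) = (h - 3)^2*(h - 1)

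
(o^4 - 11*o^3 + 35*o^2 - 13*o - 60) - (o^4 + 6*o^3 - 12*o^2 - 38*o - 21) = -17*o^3 + 47*o^2 + 25*o - 39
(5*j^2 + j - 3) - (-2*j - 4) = 5*j^2 + 3*j + 1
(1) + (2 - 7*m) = 3 - 7*m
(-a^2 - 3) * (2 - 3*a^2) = 3*a^4 + 7*a^2 - 6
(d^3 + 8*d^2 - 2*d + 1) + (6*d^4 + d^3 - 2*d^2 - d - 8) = 6*d^4 + 2*d^3 + 6*d^2 - 3*d - 7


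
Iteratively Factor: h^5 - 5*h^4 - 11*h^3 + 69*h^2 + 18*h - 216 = (h - 3)*(h^4 - 2*h^3 - 17*h^2 + 18*h + 72) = (h - 3)^2*(h^3 + h^2 - 14*h - 24) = (h - 4)*(h - 3)^2*(h^2 + 5*h + 6) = (h - 4)*(h - 3)^2*(h + 3)*(h + 2)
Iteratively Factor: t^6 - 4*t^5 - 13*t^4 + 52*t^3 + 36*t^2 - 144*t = (t + 2)*(t^5 - 6*t^4 - t^3 + 54*t^2 - 72*t) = t*(t + 2)*(t^4 - 6*t^3 - t^2 + 54*t - 72) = t*(t - 2)*(t + 2)*(t^3 - 4*t^2 - 9*t + 36) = t*(t - 3)*(t - 2)*(t + 2)*(t^2 - t - 12) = t*(t - 4)*(t - 3)*(t - 2)*(t + 2)*(t + 3)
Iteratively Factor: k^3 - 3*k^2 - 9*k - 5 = (k + 1)*(k^2 - 4*k - 5) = (k + 1)^2*(k - 5)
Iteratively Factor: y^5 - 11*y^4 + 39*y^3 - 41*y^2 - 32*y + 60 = (y - 2)*(y^4 - 9*y^3 + 21*y^2 + y - 30) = (y - 2)^2*(y^3 - 7*y^2 + 7*y + 15) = (y - 3)*(y - 2)^2*(y^2 - 4*y - 5) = (y - 3)*(y - 2)^2*(y + 1)*(y - 5)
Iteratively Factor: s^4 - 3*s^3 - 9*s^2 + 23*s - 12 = (s - 4)*(s^3 + s^2 - 5*s + 3) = (s - 4)*(s - 1)*(s^2 + 2*s - 3) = (s - 4)*(s - 1)^2*(s + 3)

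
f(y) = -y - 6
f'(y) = -1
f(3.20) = -9.20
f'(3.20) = -1.00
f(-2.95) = -3.05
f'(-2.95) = -1.00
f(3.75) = -9.75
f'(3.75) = -1.00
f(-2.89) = -3.11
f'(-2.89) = -1.00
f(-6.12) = 0.12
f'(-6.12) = -1.00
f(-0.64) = -5.36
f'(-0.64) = -1.00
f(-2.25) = -3.75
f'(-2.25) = -1.00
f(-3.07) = -2.93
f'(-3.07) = -1.00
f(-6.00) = 0.00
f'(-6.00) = -1.00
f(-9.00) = 3.00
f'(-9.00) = -1.00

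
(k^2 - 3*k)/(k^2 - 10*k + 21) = k/(k - 7)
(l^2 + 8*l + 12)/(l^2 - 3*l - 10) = (l + 6)/(l - 5)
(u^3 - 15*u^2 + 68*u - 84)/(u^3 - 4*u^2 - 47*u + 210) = (u^2 - 9*u + 14)/(u^2 + 2*u - 35)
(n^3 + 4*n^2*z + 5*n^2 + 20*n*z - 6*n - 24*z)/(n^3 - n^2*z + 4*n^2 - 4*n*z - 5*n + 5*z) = (-n^2 - 4*n*z - 6*n - 24*z)/(-n^2 + n*z - 5*n + 5*z)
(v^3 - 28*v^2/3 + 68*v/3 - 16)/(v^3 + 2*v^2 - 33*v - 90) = (3*v^2 - 10*v + 8)/(3*(v^2 + 8*v + 15))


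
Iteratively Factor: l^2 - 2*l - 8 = (l - 4)*(l + 2)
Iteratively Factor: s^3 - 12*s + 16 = (s - 2)*(s^2 + 2*s - 8) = (s - 2)^2*(s + 4)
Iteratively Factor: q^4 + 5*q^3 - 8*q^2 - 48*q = (q + 4)*(q^3 + q^2 - 12*q) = (q - 3)*(q + 4)*(q^2 + 4*q) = q*(q - 3)*(q + 4)*(q + 4)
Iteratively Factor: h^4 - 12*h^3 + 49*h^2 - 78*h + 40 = (h - 4)*(h^3 - 8*h^2 + 17*h - 10) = (h - 4)*(h - 2)*(h^2 - 6*h + 5) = (h - 5)*(h - 4)*(h - 2)*(h - 1)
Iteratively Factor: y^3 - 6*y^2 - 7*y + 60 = (y - 4)*(y^2 - 2*y - 15) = (y - 5)*(y - 4)*(y + 3)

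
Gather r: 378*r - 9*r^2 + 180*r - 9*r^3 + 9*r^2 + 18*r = -9*r^3 + 576*r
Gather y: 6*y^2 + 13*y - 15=6*y^2 + 13*y - 15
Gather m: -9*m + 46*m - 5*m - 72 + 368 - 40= 32*m + 256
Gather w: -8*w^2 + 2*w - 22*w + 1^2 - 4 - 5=-8*w^2 - 20*w - 8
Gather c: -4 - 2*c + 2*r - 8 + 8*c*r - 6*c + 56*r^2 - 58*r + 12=c*(8*r - 8) + 56*r^2 - 56*r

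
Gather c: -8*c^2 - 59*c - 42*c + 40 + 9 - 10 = -8*c^2 - 101*c + 39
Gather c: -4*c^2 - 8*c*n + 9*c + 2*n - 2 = -4*c^2 + c*(9 - 8*n) + 2*n - 2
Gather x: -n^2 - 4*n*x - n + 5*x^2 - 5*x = -n^2 - n + 5*x^2 + x*(-4*n - 5)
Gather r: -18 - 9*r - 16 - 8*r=-17*r - 34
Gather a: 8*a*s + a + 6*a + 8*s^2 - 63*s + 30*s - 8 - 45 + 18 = a*(8*s + 7) + 8*s^2 - 33*s - 35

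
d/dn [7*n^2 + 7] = 14*n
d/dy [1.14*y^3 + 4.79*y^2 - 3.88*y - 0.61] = 3.42*y^2 + 9.58*y - 3.88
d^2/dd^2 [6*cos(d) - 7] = -6*cos(d)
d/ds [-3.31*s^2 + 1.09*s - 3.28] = 1.09 - 6.62*s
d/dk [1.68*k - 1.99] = 1.68000000000000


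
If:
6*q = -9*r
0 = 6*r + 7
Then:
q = 7/4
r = -7/6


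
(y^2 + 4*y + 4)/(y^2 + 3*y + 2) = (y + 2)/(y + 1)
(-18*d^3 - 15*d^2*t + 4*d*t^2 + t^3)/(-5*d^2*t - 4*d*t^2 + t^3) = (-18*d^2 + 3*d*t + t^2)/(t*(-5*d + t))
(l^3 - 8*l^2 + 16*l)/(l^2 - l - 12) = l*(l - 4)/(l + 3)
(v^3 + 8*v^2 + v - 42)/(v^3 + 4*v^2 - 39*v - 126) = (v - 2)/(v - 6)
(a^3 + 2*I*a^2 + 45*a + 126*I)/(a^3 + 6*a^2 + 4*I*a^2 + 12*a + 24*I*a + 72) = (a^2 - 4*I*a + 21)/(a^2 + 2*a*(3 - I) - 12*I)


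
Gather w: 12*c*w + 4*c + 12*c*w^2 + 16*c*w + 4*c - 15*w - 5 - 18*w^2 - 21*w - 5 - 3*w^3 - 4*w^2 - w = 8*c - 3*w^3 + w^2*(12*c - 22) + w*(28*c - 37) - 10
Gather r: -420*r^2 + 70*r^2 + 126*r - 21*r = -350*r^2 + 105*r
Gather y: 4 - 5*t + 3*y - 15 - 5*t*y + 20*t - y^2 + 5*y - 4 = 15*t - y^2 + y*(8 - 5*t) - 15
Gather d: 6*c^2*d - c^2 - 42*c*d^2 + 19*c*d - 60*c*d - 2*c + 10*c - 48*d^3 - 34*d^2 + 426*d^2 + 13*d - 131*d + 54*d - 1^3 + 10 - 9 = -c^2 + 8*c - 48*d^3 + d^2*(392 - 42*c) + d*(6*c^2 - 41*c - 64)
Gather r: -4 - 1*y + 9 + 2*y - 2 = y + 3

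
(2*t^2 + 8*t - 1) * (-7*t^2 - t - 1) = -14*t^4 - 58*t^3 - 3*t^2 - 7*t + 1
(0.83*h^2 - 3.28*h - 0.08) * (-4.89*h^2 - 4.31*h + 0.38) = -4.0587*h^4 + 12.4619*h^3 + 14.8434*h^2 - 0.9016*h - 0.0304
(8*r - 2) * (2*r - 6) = 16*r^2 - 52*r + 12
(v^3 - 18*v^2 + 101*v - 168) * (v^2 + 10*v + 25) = v^5 - 8*v^4 - 54*v^3 + 392*v^2 + 845*v - 4200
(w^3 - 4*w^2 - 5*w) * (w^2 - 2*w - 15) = w^5 - 6*w^4 - 12*w^3 + 70*w^2 + 75*w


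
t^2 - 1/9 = (t - 1/3)*(t + 1/3)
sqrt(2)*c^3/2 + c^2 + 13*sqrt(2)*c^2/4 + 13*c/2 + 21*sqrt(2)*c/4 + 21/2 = (c + 3)*(c + 7/2)*(sqrt(2)*c/2 + 1)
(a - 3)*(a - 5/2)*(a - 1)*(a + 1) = a^4 - 11*a^3/2 + 13*a^2/2 + 11*a/2 - 15/2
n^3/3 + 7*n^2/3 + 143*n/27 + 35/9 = (n/3 + 1)*(n + 5/3)*(n + 7/3)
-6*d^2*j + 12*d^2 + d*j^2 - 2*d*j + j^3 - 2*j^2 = (-2*d + j)*(3*d + j)*(j - 2)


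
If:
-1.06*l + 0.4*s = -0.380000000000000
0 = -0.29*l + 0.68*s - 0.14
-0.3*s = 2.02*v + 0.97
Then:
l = 0.52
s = 0.43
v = -0.54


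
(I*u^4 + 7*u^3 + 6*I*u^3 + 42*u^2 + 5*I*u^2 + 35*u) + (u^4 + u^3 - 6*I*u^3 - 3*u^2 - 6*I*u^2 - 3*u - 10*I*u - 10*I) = u^4 + I*u^4 + 8*u^3 + 39*u^2 - I*u^2 + 32*u - 10*I*u - 10*I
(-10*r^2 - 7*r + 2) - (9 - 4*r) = -10*r^2 - 3*r - 7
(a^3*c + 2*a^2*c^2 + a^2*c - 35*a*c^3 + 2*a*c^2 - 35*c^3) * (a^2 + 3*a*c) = a^5*c + 5*a^4*c^2 + a^4*c - 29*a^3*c^3 + 5*a^3*c^2 - 105*a^2*c^4 - 29*a^2*c^3 - 105*a*c^4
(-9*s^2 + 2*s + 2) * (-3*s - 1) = 27*s^3 + 3*s^2 - 8*s - 2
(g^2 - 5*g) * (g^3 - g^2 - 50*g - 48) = g^5 - 6*g^4 - 45*g^3 + 202*g^2 + 240*g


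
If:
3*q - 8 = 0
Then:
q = 8/3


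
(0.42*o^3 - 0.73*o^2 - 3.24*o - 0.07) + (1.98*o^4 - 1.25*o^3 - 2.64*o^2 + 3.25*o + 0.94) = 1.98*o^4 - 0.83*o^3 - 3.37*o^2 + 0.00999999999999979*o + 0.87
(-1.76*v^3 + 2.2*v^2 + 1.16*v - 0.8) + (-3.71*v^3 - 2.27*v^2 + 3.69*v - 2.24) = -5.47*v^3 - 0.0699999999999998*v^2 + 4.85*v - 3.04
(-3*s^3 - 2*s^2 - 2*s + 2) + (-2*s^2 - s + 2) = -3*s^3 - 4*s^2 - 3*s + 4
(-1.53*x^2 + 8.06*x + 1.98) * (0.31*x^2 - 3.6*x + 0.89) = -0.4743*x^4 + 8.0066*x^3 - 29.7639*x^2 + 0.0454000000000008*x + 1.7622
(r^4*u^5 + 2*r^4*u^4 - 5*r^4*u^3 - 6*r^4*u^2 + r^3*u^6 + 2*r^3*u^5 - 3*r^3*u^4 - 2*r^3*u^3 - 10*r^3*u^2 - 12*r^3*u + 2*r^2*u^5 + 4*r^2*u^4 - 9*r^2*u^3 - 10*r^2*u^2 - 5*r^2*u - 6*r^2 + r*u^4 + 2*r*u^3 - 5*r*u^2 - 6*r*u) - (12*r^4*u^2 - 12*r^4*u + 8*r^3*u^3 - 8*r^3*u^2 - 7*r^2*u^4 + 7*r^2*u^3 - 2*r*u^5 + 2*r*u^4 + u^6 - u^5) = r^4*u^5 + 2*r^4*u^4 - 5*r^4*u^3 - 18*r^4*u^2 + 12*r^4*u + r^3*u^6 + 2*r^3*u^5 - 3*r^3*u^4 - 10*r^3*u^3 - 2*r^3*u^2 - 12*r^3*u + 2*r^2*u^5 + 11*r^2*u^4 - 16*r^2*u^3 - 10*r^2*u^2 - 5*r^2*u - 6*r^2 + 2*r*u^5 - r*u^4 + 2*r*u^3 - 5*r*u^2 - 6*r*u - u^6 + u^5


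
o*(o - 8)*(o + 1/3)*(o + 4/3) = o^4 - 19*o^3/3 - 116*o^2/9 - 32*o/9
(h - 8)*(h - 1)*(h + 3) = h^3 - 6*h^2 - 19*h + 24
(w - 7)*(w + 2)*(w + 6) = w^3 + w^2 - 44*w - 84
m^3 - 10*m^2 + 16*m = m*(m - 8)*(m - 2)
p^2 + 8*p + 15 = (p + 3)*(p + 5)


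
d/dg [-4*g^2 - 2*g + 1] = -8*g - 2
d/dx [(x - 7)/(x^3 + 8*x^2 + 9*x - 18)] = (x^3 + 8*x^2 + 9*x - (x - 7)*(3*x^2 + 16*x + 9) - 18)/(x^3 + 8*x^2 + 9*x - 18)^2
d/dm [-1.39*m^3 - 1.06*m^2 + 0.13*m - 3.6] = -4.17*m^2 - 2.12*m + 0.13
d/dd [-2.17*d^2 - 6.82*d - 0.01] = -4.34*d - 6.82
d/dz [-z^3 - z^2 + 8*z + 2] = -3*z^2 - 2*z + 8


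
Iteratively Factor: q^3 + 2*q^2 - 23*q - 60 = (q + 4)*(q^2 - 2*q - 15) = (q - 5)*(q + 4)*(q + 3)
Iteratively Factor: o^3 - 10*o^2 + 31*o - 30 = (o - 5)*(o^2 - 5*o + 6) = (o - 5)*(o - 3)*(o - 2)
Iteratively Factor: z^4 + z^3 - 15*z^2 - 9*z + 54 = (z - 3)*(z^3 + 4*z^2 - 3*z - 18) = (z - 3)*(z + 3)*(z^2 + z - 6) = (z - 3)*(z - 2)*(z + 3)*(z + 3)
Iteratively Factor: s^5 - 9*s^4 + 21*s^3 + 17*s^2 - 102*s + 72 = (s - 4)*(s^4 - 5*s^3 + s^2 + 21*s - 18) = (s - 4)*(s - 3)*(s^3 - 2*s^2 - 5*s + 6) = (s - 4)*(s - 3)*(s - 1)*(s^2 - s - 6) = (s - 4)*(s - 3)*(s - 1)*(s + 2)*(s - 3)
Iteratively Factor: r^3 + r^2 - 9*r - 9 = (r + 3)*(r^2 - 2*r - 3) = (r + 1)*(r + 3)*(r - 3)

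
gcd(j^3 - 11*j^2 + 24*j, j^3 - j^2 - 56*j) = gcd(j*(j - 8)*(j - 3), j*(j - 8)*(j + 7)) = j^2 - 8*j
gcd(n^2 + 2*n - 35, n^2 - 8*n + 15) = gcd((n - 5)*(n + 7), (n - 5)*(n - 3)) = n - 5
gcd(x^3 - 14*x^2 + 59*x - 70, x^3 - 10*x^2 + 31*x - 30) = x^2 - 7*x + 10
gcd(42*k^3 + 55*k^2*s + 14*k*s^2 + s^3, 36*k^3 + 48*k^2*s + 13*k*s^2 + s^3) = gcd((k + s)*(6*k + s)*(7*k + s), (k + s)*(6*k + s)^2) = 6*k^2 + 7*k*s + s^2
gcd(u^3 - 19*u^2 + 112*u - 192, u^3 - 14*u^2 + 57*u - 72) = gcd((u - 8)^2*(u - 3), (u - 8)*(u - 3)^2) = u^2 - 11*u + 24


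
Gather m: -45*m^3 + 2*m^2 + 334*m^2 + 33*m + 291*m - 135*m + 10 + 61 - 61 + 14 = -45*m^3 + 336*m^2 + 189*m + 24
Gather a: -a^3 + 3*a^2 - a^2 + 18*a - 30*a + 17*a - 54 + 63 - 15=-a^3 + 2*a^2 + 5*a - 6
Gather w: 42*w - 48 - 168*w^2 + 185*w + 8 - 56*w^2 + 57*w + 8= -224*w^2 + 284*w - 32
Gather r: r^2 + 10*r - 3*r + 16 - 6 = r^2 + 7*r + 10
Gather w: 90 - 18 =72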